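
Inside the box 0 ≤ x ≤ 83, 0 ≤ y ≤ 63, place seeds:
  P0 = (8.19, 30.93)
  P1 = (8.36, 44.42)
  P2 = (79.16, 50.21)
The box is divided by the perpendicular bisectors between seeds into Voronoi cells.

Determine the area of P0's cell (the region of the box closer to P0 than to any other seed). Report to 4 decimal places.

Area of P0's cell: 1860.0388

1. box [0,83]×[0,63]: [(0, 0) (83, 0) (83, 63) (0, 63)]
2. ⊥bis P0·P1 via (8.275,37.675): [(0, 37.7793) (0, 0) (83, 0) (83, 36.7333)]  |A|=3092.273
3. ⊥bis P0·P2 via (43.675,40.57): [(44.5858, 37.2174) (0, 37.7793) (0, 0) (54.6964, 0)]  |A|=1860.0388
4. canonical 4-gon: [(44.5858, 37.2174) (0, 37.7793) (0, 0) (54.6964, 0)]
5. shoelace: 1860.0388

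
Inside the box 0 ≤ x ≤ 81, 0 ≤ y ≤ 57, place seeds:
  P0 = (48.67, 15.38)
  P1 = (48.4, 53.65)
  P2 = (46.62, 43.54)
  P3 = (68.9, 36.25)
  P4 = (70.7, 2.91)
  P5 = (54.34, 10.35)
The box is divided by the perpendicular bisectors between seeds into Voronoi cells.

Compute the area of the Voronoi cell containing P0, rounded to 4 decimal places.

Area of P0's cell: 1452.5943

1. box [0,81]×[0,57]: [(0, 0) (81, 0) (81, 57) (0, 57)]
2. ⊥bis P0·P1 via (48.535,34.515): [(0, 34.1726) (0, 0) (81, 0) (81, 34.744)]  |A|=2791.1233
3. ⊥bis P0·P2 via (47.645,29.46): [(0, 25.9915) (0, 0) (81, 0) (81, 31.8882)]  |A|=2344.1284
4. ⊥bis P0·P3 via (58.785,25.815): [(54.5092, 29.9597) (0, 25.9915) (0, 0) (81, 0) (81, 4.2812)]  |A|=1978.4631
5. ⊥bis P0·P4 via (59.685,9.145): [(65.459, 19.3456) (54.5092, 29.9597) (0, 25.9915) (0, 0) (54.5085, 0)]  |A|=1688.9483
6. ⊥bis P0·P5 via (51.505,12.865): [(61.0476, 23.6218) (54.5092, 29.9597) (0, 25.9915) (0, 0) (40.0921, 0)]  |A|=1452.5943
7. canonical 5-gon: [(61.0476, 23.6218) (54.5092, 29.9597) (0, 25.9915) (0, 0) (40.0921, 0)]
8. shoelace: 1452.5943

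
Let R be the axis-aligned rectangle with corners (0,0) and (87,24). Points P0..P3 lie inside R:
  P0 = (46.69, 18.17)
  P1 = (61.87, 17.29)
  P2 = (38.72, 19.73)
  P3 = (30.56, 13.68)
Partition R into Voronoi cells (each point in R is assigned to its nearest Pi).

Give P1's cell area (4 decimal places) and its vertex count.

1. box [0,87]×[0,24]: [(0, 0) (87, 0) (87, 24) (0, 24)]
2. ⊥bis P1·P0 via (54.28,17.73): [(53.2522, 0) (87, 0) (87, 24) (54.6435, 24)]  |A|=793.2522
3. ⊥bis P1·P2 via (50.295,18.51): [(53.2522, 0) (87, 0) (87, 24) (54.6435, 24)]  |A|=793.2522
4. ⊥bis P1·P3 via (46.215,15.485): [(53.2522, 0) (87, 0) (87, 24) (54.6435, 24)]  |A|=793.2522
5. canonical 4-gon: [(53.2522, 0) (87, 0) (87, 24) (54.6435, 24)]
6. shoelace: 793.2522

Area of P1's cell: 793.2522 (4 vertices)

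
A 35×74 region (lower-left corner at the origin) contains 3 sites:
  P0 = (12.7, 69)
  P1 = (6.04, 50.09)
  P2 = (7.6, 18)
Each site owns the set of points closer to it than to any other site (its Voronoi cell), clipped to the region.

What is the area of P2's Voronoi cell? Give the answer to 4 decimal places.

Area of P2's cell: 1209.7466

1. box [0,35]×[0,74]: [(0, 0) (35, 0) (35, 74) (0, 74)]
2. ⊥bis P2·P0 via (10.15,43.5): [(0, 44.515) (0, 0) (35, 0) (35, 41.015)]  |A|=1496.775
3. ⊥bis P2·P1 via (6.82,34.045): [(0, 33.7135) (0, 0) (35, 0) (35, 35.4149)]  |A|=1209.7466
4. canonical 4-gon: [(0, 33.7135) (0, 0) (35, 0) (35, 35.4149)]
5. shoelace: 1209.7466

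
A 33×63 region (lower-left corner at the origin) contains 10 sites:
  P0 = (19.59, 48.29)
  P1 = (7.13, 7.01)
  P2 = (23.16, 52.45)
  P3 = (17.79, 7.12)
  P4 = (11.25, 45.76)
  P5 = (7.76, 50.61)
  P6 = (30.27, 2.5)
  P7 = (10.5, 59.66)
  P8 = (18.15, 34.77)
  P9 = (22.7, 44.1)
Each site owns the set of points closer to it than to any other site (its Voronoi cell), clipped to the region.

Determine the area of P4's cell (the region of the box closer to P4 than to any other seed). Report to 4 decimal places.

Area of P4's cell: 170.9087

1. box [0,33]×[0,63]: [(0, 0) (33, 0) (33, 63) (0, 63)]
2. ⊥bis P4·P0 via (15.42,47.025): [(0, 0) (29.6854, 0) (10.5739, 63) (0, 63)]  |A|=1268.1662
3. ⊥bis P4·P1 via (9.19,26.385): [(0, 27.3621) (22.0976, 25.0126) (10.5739, 63) (0, 63)]  |A|=594.5929
4. ⊥bis P4·P2 via (17.205,49.105): [(0, 27.3621) (22.0976, 25.0126) (11.9522, 58.4564) (9.4, 63) (0, 63)]  |A|=591.9261
5. ⊥bis P4·P3 via (14.52,26.44): [(0, 27.3621) (12.264, 26.0582) (21.3157, 27.5902) (11.9522, 58.4564) (9.4, 63) (0, 63)]  |A|=579.6615
6. ⊥bis P4·P5 via (9.505,48.185): [(0, 41.3453) (0, 27.3621) (12.264, 26.0582) (21.3157, 27.5902) (14.0713, 51.4709)]  |A|=369.0196
7. ⊥bis P4·P6 via (20.76,24.13): [(0, 41.3453) (0, 27.3621) (12.264, 26.0582) (21.3157, 27.5902) (14.0713, 51.4709)]  |A|=369.0196
8. ⊥bis P4·P7 via (10.875,52.71): [(0, 41.3453) (0, 27.3621) (12.264, 26.0582) (21.3157, 27.5902) (14.0713, 51.4709)]  |A|=369.0196
9. ⊥bis P4·P8 via (14.7,40.265): [(0, 41.3453) (0, 31.0357) (17.0274, 41.7263) (14.0713, 51.4709)]  |A|=171.2989
10. ⊥bis P4·P9 via (16.975,44.93): [(0, 41.3453) (0, 31.0357) (16.4588, 41.3692) (16.6777, 42.8792) (14.0713, 51.4709)]  |A|=170.9087
11. canonical 5-gon: [(0, 41.3453) (0, 31.0357) (16.4588, 41.3692) (16.6777, 42.8792) (14.0713, 51.4709)]
12. shoelace: 170.9087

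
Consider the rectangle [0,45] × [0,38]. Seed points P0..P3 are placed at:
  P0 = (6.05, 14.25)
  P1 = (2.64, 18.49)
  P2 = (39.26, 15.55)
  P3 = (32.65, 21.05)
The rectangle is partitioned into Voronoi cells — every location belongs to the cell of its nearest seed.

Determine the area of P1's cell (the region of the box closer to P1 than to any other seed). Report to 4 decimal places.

Area of P1's cell: 306.0717

1. box [0,45]×[0,38]: [(0, 0) (45, 0) (45, 38) (0, 38)]
2. ⊥bis P1·P0 via (4.345,16.37): [(0, 12.8756) (31.2398, 38) (0, 38)]  |A|=392.4411
3. ⊥bis P1·P2 via (20.95,17.02): [(0, 12.8756) (22.0404, 30.6014) (22.6344, 38) (0, 38)]  |A|=360.6071
4. ⊥bis P1·P3 via (17.645,19.77): [(0, 12.8756) (17.0625, 26.598) (16.0899, 38) (0, 38)]  |A|=306.0717
5. canonical 4-gon: [(0, 12.8756) (17.0625, 26.598) (16.0899, 38) (0, 38)]
6. shoelace: 306.0717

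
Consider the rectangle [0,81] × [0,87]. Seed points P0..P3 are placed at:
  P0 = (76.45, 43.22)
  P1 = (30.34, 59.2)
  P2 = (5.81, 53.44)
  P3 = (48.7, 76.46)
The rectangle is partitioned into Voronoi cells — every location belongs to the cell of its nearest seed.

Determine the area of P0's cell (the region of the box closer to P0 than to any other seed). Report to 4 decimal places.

1. box [0,81]×[0,87]: [(0, 0) (81, 0) (81, 87) (0, 87)]
2. ⊥bis P0·P1 via (53.395,51.21): [(35.6475, 0) (81, 0) (81, 87) (65.7985, 87)]  |A|=2634.0988
3. ⊥bis P0·P2 via (41.13,48.33): [(35.6475, 0) (81, 0) (81, 87) (65.7985, 87)]  |A|=2634.0988
4. ⊥bis P0·P3 via (62.575,59.84): [(53.8662, 52.5695) (35.6475, 0) (81, 0) (81, 75.2219)]  |A|=2212.6082
5. canonical 4-gon: [(53.8662, 52.5695) (35.6475, 0) (81, 0) (81, 75.2219)]
6. shoelace: 2212.6082

Area of P0's cell: 2212.6082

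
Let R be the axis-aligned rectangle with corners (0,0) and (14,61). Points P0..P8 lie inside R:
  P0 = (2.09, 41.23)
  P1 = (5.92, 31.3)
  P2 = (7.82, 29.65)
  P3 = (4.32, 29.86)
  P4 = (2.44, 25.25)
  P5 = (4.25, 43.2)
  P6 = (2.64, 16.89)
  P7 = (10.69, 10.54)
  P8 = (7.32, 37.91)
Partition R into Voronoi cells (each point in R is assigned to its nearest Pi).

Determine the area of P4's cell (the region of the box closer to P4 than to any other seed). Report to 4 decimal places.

Area of P4's cell: 50.7526

1. box [0,14]×[0,61]: [(0, 0) (14, 0) (14, 61) (0, 61)]
2. ⊥bis P4·P0 via (2.265,33.24): [(0, 33.1904) (0, 0) (14, 0) (14, 33.497)]  |A|=466.8119
3. ⊥bis P4·P1 via (4.18,28.275): [(0, 30.6794) (0, 0) (14, 0) (14, 22.6265)]  |A|=373.1408
4. ⊥bis P4·P2 via (5.13,27.45): [(4.6998, 27.976) (0, 30.6794) (0, 0) (14, 0) (14, 16.6044)]  |A|=345.1377
5. ⊥bis P4·P3 via (3.38,27.555): [(5.8769, 26.5367) (0, 28.9334) (0, 0) (14, 0) (14, 16.6044)]  |A|=338.2162
6. ⊥bis P4·P5 via (3.345,34.225): [(5.8769, 26.5367) (0, 28.9334) (0, 0) (14, 0) (14, 16.6044)]  |A|=338.2162
7. ⊥bis P4·P6 via (2.54,21.07): [(10.198, 21.2532) (5.8769, 26.5367) (0, 28.9334) (0, 21.0092)]  |A|=50.7526
8. ⊥bis P4·P7 via (6.565,17.895): [(10.198, 21.2532) (5.8769, 26.5367) (0, 28.9334) (0, 21.0092)]  |A|=50.7526
9. ⊥bis P4·P8 via (4.88,31.58): [(10.198, 21.2532) (5.8769, 26.5367) (0, 28.9334) (0, 21.0092)]  |A|=50.7526
10. canonical 4-gon: [(10.198, 21.2532) (5.8769, 26.5367) (0, 28.9334) (0, 21.0092)]
11. shoelace: 50.7526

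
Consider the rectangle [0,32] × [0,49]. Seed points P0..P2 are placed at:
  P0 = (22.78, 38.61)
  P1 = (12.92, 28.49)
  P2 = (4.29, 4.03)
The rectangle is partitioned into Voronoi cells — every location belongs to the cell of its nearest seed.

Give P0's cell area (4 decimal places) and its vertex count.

1. box [0,32]×[0,49]: [(0, 0) (32, 0) (32, 49) (0, 49)]
2. ⊥bis P0·P1 via (17.85,33.55): [(32, 19.7635) (32, 49) (1.9926, 49)]  |A|=438.6552
3. ⊥bis P0·P2 via (13.535,21.32): [(32, 19.7635) (32, 49) (1.9926, 49)]  |A|=438.6552
4. canonical 3-gon: [(32, 19.7635) (32, 49) (1.9926, 49)]
5. shoelace: 438.6552

Area of P0's cell: 438.6552 (3 vertices)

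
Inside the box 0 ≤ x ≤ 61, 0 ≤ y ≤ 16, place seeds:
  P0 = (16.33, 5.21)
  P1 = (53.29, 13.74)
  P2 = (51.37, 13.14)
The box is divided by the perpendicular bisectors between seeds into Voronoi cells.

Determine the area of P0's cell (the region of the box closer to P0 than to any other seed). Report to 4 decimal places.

1. box [0,61]×[0,16]: [(0, 0) (61, 0) (61, 16) (0, 16)]
2. ⊥bis P0·P1 via (34.81,9.475): [(0, 0) (36.9967, 0) (33.3041, 16) (0, 16)]  |A|=562.4066
3. ⊥bis P0·P2 via (33.85,9.175): [(0, 0) (35.9264, 0) (32.3054, 16) (0, 16)]  |A|=545.8547
4. canonical 4-gon: [(0, 0) (35.9264, 0) (32.3054, 16) (0, 16)]
5. shoelace: 545.8547

Area of P0's cell: 545.8547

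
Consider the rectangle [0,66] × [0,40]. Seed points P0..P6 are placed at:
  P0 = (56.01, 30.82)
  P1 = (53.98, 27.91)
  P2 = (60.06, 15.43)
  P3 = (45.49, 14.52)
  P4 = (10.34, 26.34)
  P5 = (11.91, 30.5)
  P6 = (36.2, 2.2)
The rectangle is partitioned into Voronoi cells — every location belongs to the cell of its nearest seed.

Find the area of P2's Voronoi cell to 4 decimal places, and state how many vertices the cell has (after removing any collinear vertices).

Area of P2's cell: 293.9705 (5 vertices)

1. box [0,66]×[0,40]: [(0, 0) (66, 0) (66, 40) (0, 40)]
2. ⊥bis P2·P0 via (58.035,23.125): [(0, 7.8526) (0, 0) (66, 0) (66, 25.2211)]  |A|=1091.4316
3. ⊥bis P2·P1 via (57.02,21.67): [(62.3226, 24.2533) (12.5395, 0) (66, 0) (66, 25.2211)]  |A|=694.6715
4. ⊥bis P2·P3 via (52.775,14.975): [(62.3226, 24.2533) (52.4945, 19.4653) (53.7103, 0) (66, 0) (66, 25.2211)]  |A|=293.9705
5. ⊥bis P2·P4 via (35.2,20.885): [(62.3226, 24.2533) (52.4945, 19.4653) (53.7103, 0) (66, 0) (66, 25.2211)]  |A|=293.9705
6. ⊥bis P2·P5 via (35.985,22.965): [(62.3226, 24.2533) (52.4945, 19.4653) (53.7103, 0) (66, 0) (66, 25.2211)]  |A|=293.9705
7. ⊥bis P2·P6 via (48.13,8.815): [(62.3226, 24.2533) (52.4945, 19.4653) (53.7103, 0) (66, 0) (66, 25.2211)]  |A|=293.9705
8. canonical 5-gon: [(62.3226, 24.2533) (52.4945, 19.4653) (53.7103, 0) (66, 0) (66, 25.2211)]
9. shoelace: 293.9705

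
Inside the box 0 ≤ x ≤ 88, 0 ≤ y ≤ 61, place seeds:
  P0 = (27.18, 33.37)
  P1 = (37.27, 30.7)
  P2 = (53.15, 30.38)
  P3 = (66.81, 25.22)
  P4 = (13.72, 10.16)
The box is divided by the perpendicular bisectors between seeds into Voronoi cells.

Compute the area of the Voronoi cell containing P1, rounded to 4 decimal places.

Area of P1's cell: 648.4373

1. box [0,88]×[0,61]: [(0, 0) (88, 0) (88, 61) (0, 61)]
2. ⊥bis P1·P0 via (32.225,32.035): [(23.7479, 0) (88, 0) (88, 61) (39.8897, 61)]  |A|=3427.0525
3. ⊥bis P1·P2 via (45.21,30.54): [(23.7479, 0) (44.5946, 0) (45.8238, 61) (39.8897, 61)]  |A|=816.8134
4. ⊥bis P1·P3 via (52.04,27.96): [(23.7479, 0) (44.5946, 0) (45.8238, 61) (39.8897, 61)]  |A|=816.8134
5. ⊥bis P1·P4 via (25.495,20.43): [(28.3024, 17.2112) (43.3138, 0) (44.5946, 0) (45.8238, 61) (39.8897, 61)]  |A|=648.4373
6. canonical 5-gon: [(28.3024, 17.2112) (43.3138, 0) (44.5946, 0) (45.8238, 61) (39.8897, 61)]
7. shoelace: 648.4373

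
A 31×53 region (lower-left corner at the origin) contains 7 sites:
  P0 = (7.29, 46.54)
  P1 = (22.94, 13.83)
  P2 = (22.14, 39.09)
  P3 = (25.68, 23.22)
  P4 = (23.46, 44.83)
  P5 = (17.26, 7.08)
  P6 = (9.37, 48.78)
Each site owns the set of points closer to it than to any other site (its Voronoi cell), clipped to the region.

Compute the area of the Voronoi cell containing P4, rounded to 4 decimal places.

1. box [0,31]×[0,53]: [(0, 0) (31, 0) (31, 53) (0, 53)]
2. ⊥bis P4·P0 via (15.375,45.685): [(10.5437, 0) (31, 0) (31, 53) (16.1486, 53)]  |A|=935.6535
3. ⊥bis P4·P1 via (23.2,29.33): [(13.6624, 29.49) (31, 29.1992) (31, 53) (16.1486, 53)]  |A|=380.9039
4. ⊥bis P4·P2 via (22.8,41.96): [(15.1667, 43.7154) (31, 40.0743) (31, 53) (16.1486, 53)]  |A|=171.2731
5. ⊥bis P4·P3 via (24.57,34.025): [(15.1667, 43.7154) (31, 40.0743) (31, 53) (16.1486, 53)]  |A|=171.2731
6. ⊥bis P4·P5 via (20.36,25.955): [(15.1667, 43.7154) (31, 40.0743) (31, 53) (16.1486, 53)]  |A|=171.2731
7. ⊥bis P4·P6 via (16.415,46.805): [(15.5257, 43.6328) (31, 40.0743) (31, 53) (18.1517, 53)]  |A|=160.1841
8. canonical 4-gon: [(15.5257, 43.6328) (31, 40.0743) (31, 53) (18.1517, 53)]
9. shoelace: 160.1841

Area of P4's cell: 160.1841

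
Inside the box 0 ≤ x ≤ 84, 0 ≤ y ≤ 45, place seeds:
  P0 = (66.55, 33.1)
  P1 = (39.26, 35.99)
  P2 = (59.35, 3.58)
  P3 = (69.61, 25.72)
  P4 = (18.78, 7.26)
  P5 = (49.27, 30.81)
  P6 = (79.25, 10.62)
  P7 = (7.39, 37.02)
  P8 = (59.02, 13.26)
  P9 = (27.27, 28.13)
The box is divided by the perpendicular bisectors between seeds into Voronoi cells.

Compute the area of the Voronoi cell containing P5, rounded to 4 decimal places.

Area of P5's cell: 358.1526

1. box [0,84]×[0,45]: [(0, 0) (84, 0) (84, 45) (0, 45)]
2. ⊥bis P5·P0 via (57.91,31.955): [(0, 0) (62.1448, 0) (56.1812, 45) (0, 45)]  |A|=2662.3353
3. ⊥bis P5·P1 via (44.265,33.4): [(26.9811, 0) (62.1448, 0) (56.1812, 45) (50.2678, 45)]  |A|=924.2355
4. ⊥bis P5·P2 via (54.31,17.195): [(31.512, 8.7556) (59.6062, 19.1556) (56.1812, 45) (50.2678, 45)]  |A|=488.0145
5. ⊥bis P5·P3 via (59.44,28.265): [(31.512, 8.7556) (56.9107, 18.1577) (58.7594, 25.5454) (56.1812, 45) (50.2678, 45)]  |A|=478.98
6. ⊥bis P5·P4 via (34.025,19.035): [(35.7055, 16.8593) (39.6405, 11.7646) (56.9107, 18.1577) (58.7594, 25.5454) (56.1812, 45) (50.2678, 45)]  |A|=452.3537
7. ⊥bis P5·P6 via (64.26,20.715): [(35.7055, 16.8593) (39.6405, 11.7646) (56.9107, 18.1577) (58.7594, 25.5454) (56.1812, 45) (50.2678, 45)]  |A|=452.3537
8. ⊥bis P5·P7 via (28.33,33.915): [(35.7055, 16.8593) (39.6405, 11.7646) (56.9107, 18.1577) (58.7594, 25.5454) (56.1812, 45) (50.2678, 45)]  |A|=452.3537
9. ⊥bis P5·P8 via (54.145,22.035): [(35.7055, 16.8593) (38.4448, 13.3127) (58.4842, 24.4457) (58.7594, 25.5454) (56.1812, 45) (50.2678, 45)]  |A|=380.9198
10. ⊥bis P5·P9 via (38.27,29.47): [(39.0248, 23.2737) (40.1246, 14.2459) (58.4842, 24.4457) (58.7594, 25.5454) (56.1812, 45) (50.2678, 45)]  |A|=358.1526
11. canonical 6-gon: [(39.0248, 23.2737) (40.1246, 14.2459) (58.4842, 24.4457) (58.7594, 25.5454) (56.1812, 45) (50.2678, 45)]
12. shoelace: 358.1526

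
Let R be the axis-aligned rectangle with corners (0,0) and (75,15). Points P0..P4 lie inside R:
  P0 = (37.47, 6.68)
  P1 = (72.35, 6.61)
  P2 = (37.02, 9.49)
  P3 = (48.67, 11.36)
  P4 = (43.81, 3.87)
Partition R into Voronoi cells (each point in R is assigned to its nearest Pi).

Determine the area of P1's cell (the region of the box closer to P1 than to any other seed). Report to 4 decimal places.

Area of P1's cell: 221.8182

1. box [0,75]×[0,15]: [(0, 0) (75, 0) (75, 15) (0, 15)]
2. ⊥bis P1·P0 via (54.91,6.645): [(54.8967, 0) (75, 0) (75, 15) (54.9268, 15)]  |A|=301.3243
3. ⊥bis P1·P2 via (54.685,8.05): [(54.9186, 10.9153) (54.8967, 0) (75, 0) (75, 15) (55.2515, 15)]  |A|=300.661
4. ⊥bis P1·P3 via (60.51,8.985): [(58.7077, 0) (75, 0) (75, 15) (61.7166, 15)]  |A|=221.8182
5. ⊥bis P1·P4 via (58.08,5.24): [(58.7077, 0) (75, 0) (75, 15) (61.7166, 15)]  |A|=221.8182
6. canonical 4-gon: [(58.7077, 0) (75, 0) (75, 15) (61.7166, 15)]
7. shoelace: 221.8182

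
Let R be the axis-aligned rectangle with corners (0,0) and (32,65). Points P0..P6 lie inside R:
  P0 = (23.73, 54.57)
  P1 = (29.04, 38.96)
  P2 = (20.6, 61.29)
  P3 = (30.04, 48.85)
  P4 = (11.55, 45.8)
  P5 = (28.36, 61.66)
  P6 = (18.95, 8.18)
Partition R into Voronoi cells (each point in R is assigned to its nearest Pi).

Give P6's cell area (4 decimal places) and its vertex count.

1. box [0,32]×[0,65]: [(0, 0) (32, 0) (32, 65) (0, 65)]
2. ⊥bis P6·P0 via (21.34,31.375): [(0, 33.5739) (0, 0) (32, 0) (32, 30.2766)]  |A|=1021.6074
3. ⊥bis P6·P1 via (23.995,23.57): [(0, 31.4358) (0, 0) (32, 0) (32, 20.9459)]  |A|=838.107
4. ⊥bis P6·P2 via (19.775,34.735): [(0, 31.4358) (0, 0) (32, 0) (32, 20.9459)]  |A|=838.107
5. ⊥bis P6·P3 via (24.495,28.515): [(0, 31.4358) (0, 0) (32, 0) (32, 20.9459)]  |A|=838.107
6. ⊥bis P6·P4 via (15.25,26.99): [(14.1951, 26.7825) (0, 23.9903) (0, 0) (32, 0) (32, 20.9459)]  |A|=785.2618
7. ⊥bis P6·P5 via (23.655,34.92): [(14.1951, 26.7825) (0, 23.9903) (0, 0) (32, 0) (32, 20.9459)]  |A|=785.2618
8. canonical 5-gon: [(14.1951, 26.7825) (0, 23.9903) (0, 0) (32, 0) (32, 20.9459)]
9. shoelace: 785.2618

Area of P6's cell: 785.2618 (5 vertices)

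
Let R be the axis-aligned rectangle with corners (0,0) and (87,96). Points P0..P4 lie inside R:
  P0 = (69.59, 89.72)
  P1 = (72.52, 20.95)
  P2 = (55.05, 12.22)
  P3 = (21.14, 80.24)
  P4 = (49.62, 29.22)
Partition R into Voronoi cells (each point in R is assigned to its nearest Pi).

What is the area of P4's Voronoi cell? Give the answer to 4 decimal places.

Area of P4's cell: 2464.7459

1. box [0,87]×[0,96]: [(0, 0) (87, 0) (87, 96) (0, 96)]
2. ⊥bis P4·P0 via (59.605,59.47): [(0, 79.1446) (0, 0) (87, 0) (87, 50.4274)]  |A|=5636.3803
3. ⊥bis P4·P1 via (61.07,25.085): [(72.009, 55.3756) (0, 79.1446) (0, 0) (52.0109, 0)]  |A|=4289.631
4. ⊥bis P4·P2 via (52.335,20.72): [(60.4271, 23.3047) (72.009, 55.3756) (0, 79.1446) (0, 4.0036)]  |A|=3562.619
5. ⊥bis P4·P3 via (35.38,54.73): [(60.4271, 23.3047) (72.009, 55.3756) (49.7179, 62.7336) (0, 34.9804) (0, 4.0036)]  |A|=2464.7459
6. canonical 5-gon: [(60.4271, 23.3047) (72.009, 55.3756) (49.7179, 62.7336) (0, 34.9804) (0, 4.0036)]
7. shoelace: 2464.7459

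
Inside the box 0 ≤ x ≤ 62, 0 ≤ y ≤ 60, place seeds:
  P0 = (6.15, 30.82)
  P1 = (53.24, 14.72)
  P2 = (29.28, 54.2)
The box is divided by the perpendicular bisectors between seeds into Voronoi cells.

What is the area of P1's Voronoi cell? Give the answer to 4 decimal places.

1. box [0,62]×[0,60]: [(0, 0) (62, 0) (62, 60) (0, 60)]
2. ⊥bis P1·P0 via (29.695,22.77): [(21.91, 0) (62, 0) (62, 60) (42.4239, 60)]  |A|=1789.9844
3. ⊥bis P1·P2 via (41.26,34.46): [(31.7103, 28.6644) (21.91, 0) (62, 0) (62, 47.0469)]  |A|=1287.0964
4. canonical 4-gon: [(31.7103, 28.6644) (21.91, 0) (62, 0) (62, 47.0469)]
5. shoelace: 1287.0964

Area of P1's cell: 1287.0964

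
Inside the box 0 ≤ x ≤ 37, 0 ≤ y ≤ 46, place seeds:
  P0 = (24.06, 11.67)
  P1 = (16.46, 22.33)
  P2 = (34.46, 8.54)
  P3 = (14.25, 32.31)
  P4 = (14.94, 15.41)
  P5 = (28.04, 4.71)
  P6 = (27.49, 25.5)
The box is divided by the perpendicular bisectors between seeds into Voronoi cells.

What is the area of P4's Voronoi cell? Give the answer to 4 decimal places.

Area of P4's cell: 359.1013

1. box [0,37]×[0,46]: [(0, 0) (37, 0) (37, 46) (0, 46)]
2. ⊥bis P4·P0 via (19.5,13.54): [(0, 0) (13.9474, 0) (32.8114, 46) (0, 46)]  |A|=1075.4538
3. ⊥bis P4·P1 via (15.7,18.87): [(0, 22.3186) (0, 0) (13.9474, 0) (21.1911, 17.6639)]  |A|=359.6604
4. ⊥bis P4·P2 via (24.7,11.975): [(0, 22.3186) (0, 0) (13.9474, 0) (21.1911, 17.6639)]  |A|=359.6604
5. ⊥bis P4·P3 via (14.595,23.86): [(0, 22.3186) (0, 0) (13.9474, 0) (21.1911, 17.6639)]  |A|=359.6604
6. ⊥bis P4·P5 via (21.49,10.06): [(0, 22.3186) (0, 0) (13.2731, 0) (14.6274, 1.6581) (21.1911, 17.6639)]  |A|=359.1013
7. ⊥bis P4·P6 via (21.215,20.455): [(0, 22.3186) (0, 0) (13.2731, 0) (14.6274, 1.6581) (21.1911, 17.6639)]  |A|=359.1013
8. canonical 5-gon: [(0, 22.3186) (0, 0) (13.2731, 0) (14.6274, 1.6581) (21.1911, 17.6639)]
9. shoelace: 359.1013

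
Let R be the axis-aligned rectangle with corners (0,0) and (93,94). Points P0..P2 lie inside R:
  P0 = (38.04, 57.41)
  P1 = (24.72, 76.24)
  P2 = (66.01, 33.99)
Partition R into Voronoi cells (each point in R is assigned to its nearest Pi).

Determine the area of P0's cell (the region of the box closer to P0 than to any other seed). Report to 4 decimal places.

Area of P0's cell: 3269.6571

1. box [0,93]×[0,94]: [(0, 0) (93, 0) (93, 94) (0, 94)]
2. ⊥bis P0·P1 via (31.38,66.825): [(0, 44.6274) (0, 0) (93, 0) (93, 94) (69.7963, 94)]  |A|=7018.9859
3. ⊥bis P0·P2 via (52.025,45.7): [(0, 44.6274) (0, 0) (13.7592, 0) (92.4678, 94) (69.7963, 94)]  |A|=3269.6571
4. canonical 5-gon: [(0, 44.6274) (0, 0) (13.7592, 0) (92.4678, 94) (69.7963, 94)]
5. shoelace: 3269.6571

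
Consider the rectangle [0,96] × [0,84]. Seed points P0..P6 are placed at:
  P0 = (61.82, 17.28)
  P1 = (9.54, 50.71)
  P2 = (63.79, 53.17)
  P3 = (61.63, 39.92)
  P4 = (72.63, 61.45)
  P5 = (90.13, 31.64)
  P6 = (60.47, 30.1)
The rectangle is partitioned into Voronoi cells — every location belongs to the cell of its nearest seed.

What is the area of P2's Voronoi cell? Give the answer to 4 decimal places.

1. box [0,96]×[0,84]: [(0, 0) (96, 0) (96, 84) (0, 84)]
2. ⊥bis P2·P0 via (62.805,35.225): [(0, 38.6724) (96, 33.4029) (96, 84) (0, 84)]  |A|=4604.386
3. ⊥bis P2·P1 via (36.665,51.94): [(37.3596, 36.6217) (96, 33.4029) (96, 84) (35.2112, 84)]  |A|=2923.5505
4. ⊥bis P2·P3 via (62.71,46.545): [(36.7175, 50.7823) (96, 41.1181) (96, 84) (35.2112, 84)]  |A|=2280.7058
5. ⊥bis P2·P4 via (68.21,57.31): [(36.7175, 50.7823) (81.1012, 43.5469) (43.2108, 84) (35.2112, 84)]  |A|=893.5179
6. ⊥bis P2·P5 via (76.96,42.405): [(36.7175, 50.7823) (78.2705, 44.0083) (79.3882, 45.3757) (43.2108, 84) (35.2112, 84)]  |A|=891.3246
7. ⊥bis P2·P6 via (62.13,41.635): [(36.7175, 50.7823) (78.2705, 44.0083) (79.3882, 45.3757) (43.2108, 84) (35.2112, 84)]  |A|=891.3246
8. canonical 5-gon: [(36.7175, 50.7823) (78.2705, 44.0083) (79.3882, 45.3757) (43.2108, 84) (35.2112, 84)]
9. shoelace: 891.3246

Area of P2's cell: 891.3246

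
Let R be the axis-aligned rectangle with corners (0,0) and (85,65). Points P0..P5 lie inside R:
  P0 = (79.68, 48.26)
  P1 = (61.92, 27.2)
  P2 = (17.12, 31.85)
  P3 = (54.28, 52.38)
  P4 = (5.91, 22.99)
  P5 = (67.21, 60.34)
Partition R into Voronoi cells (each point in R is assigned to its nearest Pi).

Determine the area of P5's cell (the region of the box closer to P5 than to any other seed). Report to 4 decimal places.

Area of P5's cell: 254.2594

1. box [0,85]×[0,65]: [(0, 0) (85, 0) (85, 65) (0, 65)]
2. ⊥bis P5·P0 via (73.445,54.3): [(0, 0) (20.8432, 0) (83.8104, 65) (0, 65)]  |A|=3401.2418
3. ⊥bis P5·P1 via (64.565,43.77): [(0, 54.0762) (63.4212, 43.9526) (83.8104, 65) (0, 65)]  |A|=1228.3948
4. ⊥bis P5·P2 via (42.165,46.095): [(41.3826, 47.4705) (63.4212, 43.9526) (83.8104, 65) (31.4123, 65)]  |A|=727.047
5. ⊥bis P5·P3 via (60.745,56.36): [(66.4552, 47.0845) (83.8104, 65) (55.426, 65)]  |A|=254.2594
6. ⊥bis P5·P4 via (36.56,41.665): [(66.4552, 47.0845) (83.8104, 65) (55.426, 65)]  |A|=254.2594
7. canonical 3-gon: [(66.4552, 47.0845) (83.8104, 65) (55.426, 65)]
8. shoelace: 254.2594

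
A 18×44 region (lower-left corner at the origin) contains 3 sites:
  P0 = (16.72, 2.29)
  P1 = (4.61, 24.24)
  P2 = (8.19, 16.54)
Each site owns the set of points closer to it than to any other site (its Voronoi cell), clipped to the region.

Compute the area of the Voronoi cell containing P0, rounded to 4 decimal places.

Area of P0's cell: 132.2433

1. box [0,18]×[0,44]: [(0, 0) (18, 0) (18, 44) (0, 44)]
2. ⊥bis P0·P1 via (10.665,13.265): [(0, 7.381) (0, 0) (18, 0) (18, 17.3118)]  |A|=222.2353
3. ⊥bis P0·P2 via (12.455,9.415): [(0, 1.9595) (0, 0) (18, 0) (18, 12.7342)]  |A|=132.2433
4. canonical 4-gon: [(0, 1.9595) (0, 0) (18, 0) (18, 12.7342)]
5. shoelace: 132.2433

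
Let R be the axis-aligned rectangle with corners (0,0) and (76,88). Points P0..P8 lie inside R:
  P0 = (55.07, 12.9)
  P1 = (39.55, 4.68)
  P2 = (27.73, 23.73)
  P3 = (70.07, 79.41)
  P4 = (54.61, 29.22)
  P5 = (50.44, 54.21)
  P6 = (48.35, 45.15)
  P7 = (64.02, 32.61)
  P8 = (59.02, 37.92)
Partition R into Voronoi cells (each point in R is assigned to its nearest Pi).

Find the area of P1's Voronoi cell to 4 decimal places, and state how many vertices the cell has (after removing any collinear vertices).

Area of P1's cell: 396.7276 (3 vertices)

1. box [0,76]×[0,88]: [(0, 0) (76, 0) (76, 88) (0, 88)]
2. ⊥bis P1·P0 via (47.31,8.79): [(0, 0) (51.9655, 0) (5.3573, 88) (0, 88)]  |A|=2522.2036
3. ⊥bis P1·P2 via (33.64,14.205): [(10.7462, 0) (51.9655, 0) (41.7702, 19.2496)]  |A|=396.7276
4. ⊥bis P1·P3 via (54.81,42.045): [(10.7462, 0) (51.9655, 0) (41.7702, 19.2496)]  |A|=396.7276
5. ⊥bis P1·P4 via (47.08,16.95): [(10.7462, 0) (51.9655, 0) (41.7702, 19.2496)]  |A|=396.7276
6. ⊥bis P1·P5 via (44.995,29.445): [(10.7462, 0) (51.9655, 0) (41.7702, 19.2496)]  |A|=396.7276
7. ⊥bis P1·P6 via (43.95,24.915): [(10.7462, 0) (51.9655, 0) (41.7702, 19.2496)]  |A|=396.7276
8. ⊥bis P1·P7 via (51.785,18.645): [(10.7462, 0) (51.9655, 0) (41.7702, 19.2496)]  |A|=396.7276
9. ⊥bis P1·P8 via (49.285,21.3): [(10.7462, 0) (51.9655, 0) (41.7702, 19.2496)]  |A|=396.7276
10. canonical 3-gon: [(10.7462, 0) (51.9655, 0) (41.7702, 19.2496)]
11. shoelace: 396.7276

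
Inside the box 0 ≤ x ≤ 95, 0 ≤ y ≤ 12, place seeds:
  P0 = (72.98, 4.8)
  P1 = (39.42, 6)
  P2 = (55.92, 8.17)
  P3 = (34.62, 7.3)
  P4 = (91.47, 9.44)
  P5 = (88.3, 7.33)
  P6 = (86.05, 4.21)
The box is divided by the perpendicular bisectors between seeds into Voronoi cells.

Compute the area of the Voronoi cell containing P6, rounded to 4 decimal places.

Area of P6's cell: 87.8777

1. box [0,95]×[0,12]: [(0, 0) (95, 0) (95, 12) (0, 12)]
2. ⊥bis P6·P0 via (79.515,4.505): [(79.3116, 0) (95, 0) (95, 12) (79.8533, 12)]  |A|=185.0102
3. ⊥bis P6·P1 via (62.735,5.105): [(79.3116, 0) (95, 0) (95, 12) (79.8533, 12)]  |A|=185.0102
4. ⊥bis P6·P2 via (70.985,6.19): [(79.3116, 0) (95, 0) (95, 12) (79.8533, 12)]  |A|=185.0102
5. ⊥bis P6·P3 via (60.335,5.755): [(79.3116, 0) (95, 0) (95, 12) (79.8533, 12)]  |A|=185.0102
6. ⊥bis P6·P4 via (88.76,6.825): [(79.3116, 0) (95, 0) (95, 0.3583) (83.7664, 12) (79.8533, 12)]  |A|=119.6212
7. ⊥bis P6·P5 via (87.175,5.77): [(79.8118, 11.08) (79.3116, 0) (95, 0) (95, 0.127)]  |A|=87.8777
8. canonical 4-gon: [(79.8118, 11.08) (79.3116, 0) (95, 0) (95, 0.127)]
9. shoelace: 87.8777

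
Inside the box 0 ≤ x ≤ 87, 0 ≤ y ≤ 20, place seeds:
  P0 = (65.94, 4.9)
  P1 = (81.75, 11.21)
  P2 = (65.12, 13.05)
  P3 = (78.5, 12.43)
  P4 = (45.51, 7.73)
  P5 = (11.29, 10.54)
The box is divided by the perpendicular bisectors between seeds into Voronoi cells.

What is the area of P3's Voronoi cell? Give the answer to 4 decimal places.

Area of P3's cell: 126.9920

1. box [0,87]×[0,20]: [(0, 0) (87, 0) (87, 20) (0, 20)]
2. ⊥bis P3·P0 via (72.22,8.665): [(77.4149, 0) (87, 0) (87, 20) (65.4244, 20)]  |A|=311.6072
3. ⊥bis P3·P1 via (80.125,11.82): [(76.3529, 1.7714) (83.1956, 20) (65.4244, 20)]  |A|=161.9727
4. ⊥bis P3·P2 via (71.81,12.74): [(71.6641, 9.5922) (76.3529, 1.7714) (83.1956, 20) (72.1464, 20)]  |A|=126.992
5. ⊥bis P3·P4 via (62.005,10.08): [(71.6641, 9.5922) (76.3529, 1.7714) (83.1956, 20) (72.1464, 20)]  |A|=126.992
6. ⊥bis P3·P5 via (44.895,11.485): [(71.6641, 9.5922) (76.3529, 1.7714) (83.1956, 20) (72.1464, 20)]  |A|=126.992
7. canonical 4-gon: [(71.6641, 9.5922) (76.3529, 1.7714) (83.1956, 20) (72.1464, 20)]
8. shoelace: 126.992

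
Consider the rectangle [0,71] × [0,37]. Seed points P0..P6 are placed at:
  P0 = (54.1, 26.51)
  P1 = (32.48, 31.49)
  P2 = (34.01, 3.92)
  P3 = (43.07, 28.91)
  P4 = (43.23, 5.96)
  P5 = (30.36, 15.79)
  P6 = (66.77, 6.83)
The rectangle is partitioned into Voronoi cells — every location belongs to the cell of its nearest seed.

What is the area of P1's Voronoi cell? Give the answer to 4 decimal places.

Area of P1's cell: 439.8908

1. box [0,71]×[0,37]: [(0, 0) (71, 0) (71, 37) (0, 37)]
2. ⊥bis P1·P0 via (43.29,29): [(0, 0) (36.6101, 0) (45.1327, 37) (0, 37)]  |A|=1512.242
3. ⊥bis P1·P2 via (33.245,17.705): [(0, 15.8601) (40.7847, 18.1234) (45.1327, 37) (0, 37)]  |A|=857.0686
4. ⊥bis P1·P3 via (37.775,30.2): [(0, 15.8601) (34.7513, 17.7886) (39.4317, 37) (0, 37)]  |A|=746.0885
5. ⊥bis P1·P4 via (37.855,18.725): [(0, 15.8601) (34.7513, 17.7886) (39.4317, 37) (0, 37)]  |A|=746.0885
6. ⊥bis P1·P5 via (31.42,23.64): [(0, 27.8827) (36.0253, 23.0181) (39.4317, 37) (0, 37)]  |A|=439.8908
7. ⊥bis P1·P6 via (49.625,19.16): [(0, 27.8827) (36.0253, 23.0181) (39.4317, 37) (0, 37)]  |A|=439.8908
8. canonical 4-gon: [(0, 27.8827) (36.0253, 23.0181) (39.4317, 37) (0, 37)]
9. shoelace: 439.8908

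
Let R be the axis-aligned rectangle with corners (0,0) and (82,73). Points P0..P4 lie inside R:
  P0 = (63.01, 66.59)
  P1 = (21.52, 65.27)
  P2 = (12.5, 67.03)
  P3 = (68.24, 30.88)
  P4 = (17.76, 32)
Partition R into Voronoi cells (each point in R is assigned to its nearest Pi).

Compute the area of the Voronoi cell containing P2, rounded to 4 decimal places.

Area of P2's cell: 394.1027

1. box [0,82]×[0,73]: [(0, 0) (82, 0) (82, 73) (0, 73)]
2. ⊥bis P2·P0 via (37.755,66.81): [(0, 0) (37.173, 0) (37.8089, 73) (0, 73)]  |A|=2736.8405
3. ⊥bis P2·P1 via (17.01,66.15): [(0, 0) (4.1027, 0) (18.3466, 73) (0, 73)]  |A|=819.3983
4. ⊥bis P2·P3 via (40.37,48.955): [(0, 0) (4.1027, 0) (18.3466, 73) (0, 73)]  |A|=819.3983
5. ⊥bis P2·P4 via (15.13,49.515): [(0, 47.2431) (13.7229, 49.3037) (18.3466, 73) (0, 73)]  |A|=394.1027
6. canonical 4-gon: [(0, 47.2431) (13.7229, 49.3037) (18.3466, 73) (0, 73)]
7. shoelace: 394.1027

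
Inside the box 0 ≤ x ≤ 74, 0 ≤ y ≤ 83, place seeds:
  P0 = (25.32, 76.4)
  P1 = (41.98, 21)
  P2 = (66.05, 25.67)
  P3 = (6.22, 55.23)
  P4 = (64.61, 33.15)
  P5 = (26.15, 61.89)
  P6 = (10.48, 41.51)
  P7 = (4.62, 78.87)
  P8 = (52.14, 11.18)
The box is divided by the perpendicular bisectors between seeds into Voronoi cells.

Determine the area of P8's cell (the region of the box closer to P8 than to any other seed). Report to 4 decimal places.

1. box [0,74]×[0,83]: [(0, 0) (74, 0) (74, 83) (0, 83)]
2. ⊥bis P8·P0 via (38.73,43.79): [(0, 27.8633) (0, 0) (74, 0) (74, 58.2939)]  |A|=3187.8152
3. ⊥bis P8·P1 via (47.06,16.09): [(31.5084, 0) (74, 0) (74, 43.9627)]  |A|=934.0228
4. ⊥bis P8·P2 via (59.095,18.425): [(54.0229, 23.294) (31.5084, 0) (74, 0) (74, 4.1166)]  |A|=536.0186
5. ⊥bis P8·P3 via (29.18,33.205): [(54.0229, 23.294) (31.5084, 0) (74, 0) (74, 4.1166)]  |A|=536.0186
6. ⊥bis P8·P4 via (58.375,22.165): [(54.0229, 23.294) (31.5084, 0) (74, 0) (74, 4.1166)]  |A|=536.0186
7. ⊥bis P8·P5 via (39.145,36.535): [(54.0229, 23.294) (31.5084, 0) (74, 0) (74, 4.1166)]  |A|=536.0186
8. ⊥bis P8·P6 via (31.31,26.345): [(54.0229, 23.294) (31.5084, 0) (74, 0) (74, 4.1166)]  |A|=536.0186
9. ⊥bis P8·P7 via (28.38,45.025): [(54.0229, 23.294) (31.5084, 0) (74, 0) (74, 4.1166)]  |A|=536.0186
10. canonical 4-gon: [(54.0229, 23.294) (31.5084, 0) (74, 0) (74, 4.1166)]
11. shoelace: 536.0186

Area of P8's cell: 536.0186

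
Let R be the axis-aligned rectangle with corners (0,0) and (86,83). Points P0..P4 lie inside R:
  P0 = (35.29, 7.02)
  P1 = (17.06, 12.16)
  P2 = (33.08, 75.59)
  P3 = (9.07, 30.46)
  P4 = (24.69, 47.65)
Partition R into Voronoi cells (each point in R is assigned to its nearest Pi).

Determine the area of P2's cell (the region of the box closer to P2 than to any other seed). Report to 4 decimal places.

1. box [0,86]×[0,83]: [(0, 0) (86, 0) (86, 83) (0, 83)]
2. ⊥bis P2·P0 via (34.185,41.305): [(0, 40.2032) (86, 42.975) (86, 83) (0, 83)]  |A|=3561.3369
3. ⊥bis P2·P1 via (25.07,43.875): [(0, 50.2067) (35.1257, 41.3353) (86, 42.975) (86, 83) (0, 83)]  |A|=3385.6469
4. ⊥bis P2·P3 via (21.075,53.025): [(0, 64.2373) (42.5948, 41.576) (86, 42.975) (86, 83) (0, 83)]  |A|=3049.4733
5. ⊥bis P2·P4 via (28.885,61.62): [(0, 70.2938) (86, 44.4691) (86, 83) (0, 83)]  |A|=2203.1946
6. canonical 4-gon: [(0, 70.2938) (86, 44.4691) (86, 83) (0, 83)]
7. shoelace: 2203.1946

Area of P2's cell: 2203.1946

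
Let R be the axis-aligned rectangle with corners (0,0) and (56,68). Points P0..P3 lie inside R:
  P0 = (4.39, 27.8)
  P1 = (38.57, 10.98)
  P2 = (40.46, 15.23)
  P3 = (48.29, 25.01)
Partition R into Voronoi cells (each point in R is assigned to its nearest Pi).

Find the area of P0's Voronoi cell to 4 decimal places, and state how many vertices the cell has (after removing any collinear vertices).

Area of P0's cell: 1626.5480 (6 vertices)

1. box [0,56]×[0,68]: [(0, 0) (56, 0) (56, 68) (0, 68)]
2. ⊥bis P0·P1 via (21.48,19.39): [(0, 0) (11.9382, 0) (45.401, 68) (0, 68)]  |A|=1949.5321
3. ⊥bis P0·P2 via (22.425,21.515): [(0, 0) (11.9382, 0) (22.1806, 20.8137) (38.6245, 68) (0, 68)]  |A|=1789.6532
4. ⊥bis P0·P3 via (26.34,26.405): [(0, 0) (11.9382, 0) (22.1806, 20.8137) (26.8331, 34.1643) (28.9835, 68) (0, 68)]  |A|=1626.548
5. canonical 6-gon: [(0, 0) (11.9382, 0) (22.1806, 20.8137) (26.8331, 34.1643) (28.9835, 68) (0, 68)]
6. shoelace: 1626.548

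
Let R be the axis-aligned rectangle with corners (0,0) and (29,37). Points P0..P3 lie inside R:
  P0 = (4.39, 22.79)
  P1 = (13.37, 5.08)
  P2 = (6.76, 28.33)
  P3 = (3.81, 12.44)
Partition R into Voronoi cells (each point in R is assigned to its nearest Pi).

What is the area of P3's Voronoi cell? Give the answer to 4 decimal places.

Area of P3's cell: 148.9938

1. box [0,29]×[0,37]: [(0, 0) (29, 0) (29, 37) (0, 37)]
2. ⊥bis P3·P0 via (4.1,17.615): [(0, 17.8448) (0, 0) (29, 0) (29, 16.2196)]  |A|=493.9337
3. ⊥bis P3·P1 via (8.59,8.76): [(14.9396, 17.0076) (0, 17.8448) (0, 0) (1.8459, 0)]  |A|=148.9938
4. ⊥bis P3·P2 via (5.285,20.385): [(14.9396, 17.0076) (0, 17.8448) (0, 0) (1.8459, 0)]  |A|=148.9938
5. canonical 4-gon: [(14.9396, 17.0076) (0, 17.8448) (0, 0) (1.8459, 0)]
6. shoelace: 148.9938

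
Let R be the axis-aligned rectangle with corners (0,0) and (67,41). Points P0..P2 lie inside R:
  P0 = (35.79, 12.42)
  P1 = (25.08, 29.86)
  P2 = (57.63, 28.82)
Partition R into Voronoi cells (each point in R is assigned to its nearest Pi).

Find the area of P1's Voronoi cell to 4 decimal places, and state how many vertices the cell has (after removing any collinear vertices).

1. box [0,67]×[0,41]: [(0, 0) (67, 0) (67, 41) (0, 41)]
2. ⊥bis P1·P0 via (30.435,21.14): [(0, 2.4497) (62.7747, 41) (0, 41)]  |A|=1209.9922
3. ⊥bis P1·P2 via (41.355,29.34): [(0, 2.4497) (41.3063, 27.8161) (41.7275, 41) (0, 41)]  |A|=1071.2506
4. canonical 4-gon: [(0, 2.4497) (41.3063, 27.8161) (41.7275, 41) (0, 41)]
5. shoelace: 1071.2506

Area of P1's cell: 1071.2506 (4 vertices)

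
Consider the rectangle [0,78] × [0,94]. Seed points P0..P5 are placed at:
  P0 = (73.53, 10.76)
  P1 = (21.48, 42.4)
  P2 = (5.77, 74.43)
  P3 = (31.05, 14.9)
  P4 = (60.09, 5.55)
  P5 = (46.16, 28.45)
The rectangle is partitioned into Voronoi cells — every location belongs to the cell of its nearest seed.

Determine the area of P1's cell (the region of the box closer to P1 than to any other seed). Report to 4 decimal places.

Area of P1's cell: 1588.3223

1. box [0,78]×[0,94]: [(0, 0) (78, 0) (78, 94) (0, 94)]
2. ⊥bis P1·P0 via (47.505,26.58): [(0, 0) (31.3476, 0) (78, 76.7464) (78, 94) (0, 94)]  |A|=5541.7993
3. ⊥bis P1·P2 via (13.625,58.415): [(0, 51.7322) (0, 0) (31.3476, 0) (78, 76.7464) (78, 89.9895)]  |A|=3736.9473
4. ⊥bis P1·P3 via (26.265,28.65): [(0, 51.7322) (0, 19.5098) (54.7995, 38.58) (78, 76.7464) (78, 89.9895)]  |A|=2597.6878
5. ⊥bis P1·P4 via (40.785,23.975): [(0, 51.7322) (0, 19.5098) (54.6868, 38.5408) (54.9316, 38.7972) (78, 76.7464) (78, 89.9895)]  |A|=2597.6781
6. ⊥bis P1·P5 via (33.82,35.425): [(59.5455, 80.938) (0, 51.7322) (0, 19.5098) (30.9028, 30.264)]  |A|=1588.3223
7. canonical 4-gon: [(59.5455, 80.938) (0, 51.7322) (0, 19.5098) (30.9028, 30.264)]
8. shoelace: 1588.3223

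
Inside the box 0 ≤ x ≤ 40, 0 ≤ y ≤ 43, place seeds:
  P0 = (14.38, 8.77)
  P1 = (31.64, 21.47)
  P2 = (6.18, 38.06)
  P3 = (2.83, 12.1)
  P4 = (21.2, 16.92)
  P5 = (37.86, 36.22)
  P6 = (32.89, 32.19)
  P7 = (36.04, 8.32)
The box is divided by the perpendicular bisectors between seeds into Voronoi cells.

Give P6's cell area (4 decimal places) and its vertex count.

Area of P6's cell: 232.0517 (6 vertices)

1. box [0,40]×[0,43]: [(0, 0) (40, 0) (40, 43) (0, 43)]
2. ⊥bis P6·P0 via (23.635,20.48): [(0, 39.1599) (40, 7.5459) (40, 43) (0, 43)]  |A|=785.8831
3. ⊥bis P6·P1 via (32.265,26.83): [(0, 39.1599) (12.7165, 29.1094) (40, 25.9281) (40, 43) (0, 43)]  |A|=535.1184
4. ⊥bis P6·P2 via (19.535,35.125): [(18.0756, 28.4845) (40, 25.9281) (40, 43) (21.2657, 43)]  |A|=323.1143
5. ⊥bis P6·P3 via (17.86,22.145): [(18.0756, 28.4845) (40, 25.9281) (40, 43) (21.2657, 43)]  |A|=323.1143
6. ⊥bis P6·P4 via (27.045,24.555): [(18.6281, 30.9986) (22.6014, 27.9568) (40, 25.9281) (40, 43) (21.2657, 43)]  |A|=317.2796
7. ⊥bis P6·P5 via (35.375,34.205): [(18.6281, 30.9986) (22.6014, 27.9568) (40, 25.9281) (40, 28.5012) (28.2434, 43) (21.2657, 43)]  |A|=232.0517
8. ⊥bis P6·P7 via (34.465,20.255): [(18.6281, 30.9986) (22.6014, 27.9568) (40, 25.9281) (40, 28.5012) (28.2434, 43) (21.2657, 43)]  |A|=232.0517
9. canonical 6-gon: [(18.6281, 30.9986) (22.6014, 27.9568) (40, 25.9281) (40, 28.5012) (28.2434, 43) (21.2657, 43)]
10. shoelace: 232.0517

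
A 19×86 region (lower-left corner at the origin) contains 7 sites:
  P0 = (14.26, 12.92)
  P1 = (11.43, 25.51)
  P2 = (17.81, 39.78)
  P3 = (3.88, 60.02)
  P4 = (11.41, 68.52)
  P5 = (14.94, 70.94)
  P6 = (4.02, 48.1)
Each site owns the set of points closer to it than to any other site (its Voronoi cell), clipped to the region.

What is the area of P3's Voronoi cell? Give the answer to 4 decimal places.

1. box [0,19]×[0,86]: [(0, 0) (19, 0) (19, 86) (0, 86)]
2. ⊥bis P3·P0 via (9.07,36.47): [(0, 34.4711) (19, 38.6584) (19, 86) (0, 86)]  |A|=939.2695
3. ⊥bis P3·P1 via (7.655,42.765): [(0, 41.0903) (19, 45.247) (19, 86) (0, 86)]  |A|=813.7958
4. ⊥bis P3·P2 via (10.845,49.9): [(0, 42.436) (19, 55.5126) (19, 86) (0, 86)]  |A|=703.488
5. ⊥bis P3·P4 via (7.645,64.27): [(0, 71.0426) (0, 42.436) (18.173, 54.9434)]  |A|=259.9334
6. ⊥bis P3·P5 via (9.41,65.48): [(0, 71.0426) (0, 42.436) (18.173, 54.9434)]  |A|=259.9334
7. ⊥bis P3·P6 via (3.95,54.06): [(0, 71.0426) (0, 54.0136) (17.114, 54.2146) (18.173, 54.9434)]  |A|=160.8638
8. canonical 4-gon: [(0, 71.0426) (0, 54.0136) (17.114, 54.2146) (18.173, 54.9434)]
9. shoelace: 160.8638

Area of P3's cell: 160.8638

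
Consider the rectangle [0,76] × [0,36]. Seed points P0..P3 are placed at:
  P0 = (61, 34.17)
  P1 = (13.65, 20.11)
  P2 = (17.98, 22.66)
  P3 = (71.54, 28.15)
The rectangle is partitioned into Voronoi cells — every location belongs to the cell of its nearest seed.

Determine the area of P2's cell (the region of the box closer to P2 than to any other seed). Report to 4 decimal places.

1. box [0,76]×[0,36]: [(0, 0) (76, 0) (76, 36) (0, 36)]
2. ⊥bis P2·P0 via (39.49,28.415): [(0, 0) (47.0924, 0) (37.4606, 36) (0, 36)]  |A|=1521.9552
3. ⊥bis P2·P1 via (15.815,21.385): [(28.4089, 0) (47.0924, 0) (37.4606, 36) (7.208, 36)]  |A|=880.8501
4. ⊥bis P2·P3 via (44.76,25.405): [(28.4089, 0) (47.0924, 0) (37.4606, 36) (7.208, 36)]  |A|=880.8501
5. canonical 4-gon: [(28.4089, 0) (47.0924, 0) (37.4606, 36) (7.208, 36)]
6. shoelace: 880.8501

Area of P2's cell: 880.8501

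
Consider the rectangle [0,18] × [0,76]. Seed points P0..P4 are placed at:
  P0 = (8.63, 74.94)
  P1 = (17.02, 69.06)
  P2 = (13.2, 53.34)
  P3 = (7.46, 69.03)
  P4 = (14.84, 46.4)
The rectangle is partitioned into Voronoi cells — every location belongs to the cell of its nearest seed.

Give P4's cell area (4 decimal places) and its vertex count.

Area of P4's cell: 876.3069 (4 vertices)

1. box [0,18]×[0,76]: [(0, 0) (18, 0) (18, 76) (0, 76)]
2. ⊥bis P4·P0 via (11.735,60.67): [(0, 58.1166) (0, 0) (18, 0) (18, 62.0332)]  |A|=1081.3481
3. ⊥bis P4·P1 via (15.93,57.73): [(3.6519, 58.9112) (0, 58.1166) (0, 0) (18, 0) (18, 57.5309)]  |A|=1049.0481
4. ⊥bis P4·P2 via (14.02,49.87): [(0, 46.5569) (0, 0) (18, 0) (18, 50.8105)]  |A|=876.3069
5. ⊥bis P4·P3 via (11.15,57.715): [(0, 46.5569) (0, 0) (18, 0) (18, 50.8105)]  |A|=876.3069
6. canonical 4-gon: [(0, 46.5569) (0, 0) (18, 0) (18, 50.8105)]
7. shoelace: 876.3069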